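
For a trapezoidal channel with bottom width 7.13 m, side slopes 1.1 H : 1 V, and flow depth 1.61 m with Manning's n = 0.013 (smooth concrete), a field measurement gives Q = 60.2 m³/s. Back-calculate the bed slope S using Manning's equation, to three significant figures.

0.00233

A = (b + z·y)·y = (7.13 + 1.1×1.61)×1.61 = 14.33 m²
P = b + 2y√(1+z²) = 7.13 + 2×1.61×√(1+1.1²) = 11.92 m
R = A/P = 14.33/11.92 = 1.203 m
S = (Q·n / (1·A·R^(2/3)))² = (60.2×0.013 / (1×14.33×1.131))² = 0.002332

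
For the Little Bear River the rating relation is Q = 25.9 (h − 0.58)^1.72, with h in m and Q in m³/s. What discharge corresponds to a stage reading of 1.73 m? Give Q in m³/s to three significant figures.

32.9 m³/s

Q = 25.9 × (1.73 − 0.58)^1.72 = 25.9 × 1.15^1.72 = 32.94 m³/s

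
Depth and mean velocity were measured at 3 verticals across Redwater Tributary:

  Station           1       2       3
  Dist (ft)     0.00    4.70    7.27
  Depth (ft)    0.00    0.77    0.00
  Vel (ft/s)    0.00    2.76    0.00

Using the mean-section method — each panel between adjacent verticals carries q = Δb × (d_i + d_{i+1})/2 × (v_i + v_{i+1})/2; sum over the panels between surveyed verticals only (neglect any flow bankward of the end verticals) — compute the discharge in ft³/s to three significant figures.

Panel 1-2: Δb = 4.7 ft, d̄ = (0.00+0.77)/2 = 0.385, v̄ = (0.00+2.76)/2 = 1.38 → q = 4.7×0.385×1.38 = 2.497 ft³/s
Panel 2-3: Δb = 2.57 ft, d̄ = (0.77+0.00)/2 = 0.385, v̄ = (2.76+0.00)/2 = 1.38 → q = 2.57×0.385×1.38 = 1.365 ft³/s
Q = Σ q = 3.863 ft³/s

3.86 ft³/s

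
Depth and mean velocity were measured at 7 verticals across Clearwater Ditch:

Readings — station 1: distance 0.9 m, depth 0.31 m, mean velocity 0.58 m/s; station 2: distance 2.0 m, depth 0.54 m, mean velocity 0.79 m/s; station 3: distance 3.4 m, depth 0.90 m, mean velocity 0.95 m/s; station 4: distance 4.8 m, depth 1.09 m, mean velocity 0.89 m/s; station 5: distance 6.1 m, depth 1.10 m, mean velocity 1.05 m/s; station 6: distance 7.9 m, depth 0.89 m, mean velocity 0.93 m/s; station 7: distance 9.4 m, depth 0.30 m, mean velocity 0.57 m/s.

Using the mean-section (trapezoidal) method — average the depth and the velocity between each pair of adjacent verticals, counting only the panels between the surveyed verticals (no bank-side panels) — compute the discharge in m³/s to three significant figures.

Panel 1-2: Δb = 1.1 m, d̄ = (0.31+0.54)/2 = 0.425, v̄ = (0.58+0.79)/2 = 0.685 → q = 1.1×0.425×0.685 = 0.3202 m³/s
Panel 2-3: Δb = 1.4 m, d̄ = (0.54+0.90)/2 = 0.72, v̄ = (0.79+0.95)/2 = 0.87 → q = 1.4×0.72×0.87 = 0.8770 m³/s
Panel 3-4: Δb = 1.4 m, d̄ = (0.90+1.09)/2 = 0.995, v̄ = (0.95+0.89)/2 = 0.92 → q = 1.4×0.995×0.92 = 1.282 m³/s
Panel 4-5: Δb = 1.3 m, d̄ = (1.09+1.10)/2 = 1.095, v̄ = (0.89+1.05)/2 = 0.97 → q = 1.3×1.095×0.97 = 1.381 m³/s
Panel 5-6: Δb = 1.8 m, d̄ = (1.10+0.89)/2 = 0.995, v̄ = (1.05+0.93)/2 = 0.99 → q = 1.8×0.995×0.99 = 1.773 m³/s
Panel 6-7: Δb = 1.5 m, d̄ = (0.89+0.30)/2 = 0.595, v̄ = (0.93+0.57)/2 = 0.75 → q = 1.5×0.595×0.75 = 0.6694 m³/s
Q = Σ q = 6.302 m³/s

6.30 m³/s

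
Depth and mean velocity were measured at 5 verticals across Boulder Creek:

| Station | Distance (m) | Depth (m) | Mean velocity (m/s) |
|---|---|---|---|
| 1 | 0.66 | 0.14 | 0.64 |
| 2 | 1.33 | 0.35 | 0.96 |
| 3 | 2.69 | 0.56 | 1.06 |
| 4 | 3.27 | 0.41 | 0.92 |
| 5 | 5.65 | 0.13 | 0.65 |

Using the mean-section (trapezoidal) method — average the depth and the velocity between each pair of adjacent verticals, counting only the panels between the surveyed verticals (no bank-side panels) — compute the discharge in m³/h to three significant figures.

Panel 1-2: Δb = 0.67 m, d̄ = (0.14+0.35)/2 = 0.245, v̄ = (0.64+0.96)/2 = 0.8 → q = 0.67×0.245×0.8 = 0.1313 m³/s
Panel 2-3: Δb = 1.36 m, d̄ = (0.35+0.56)/2 = 0.455, v̄ = (0.96+1.06)/2 = 1.01 → q = 1.36×0.455×1.01 = 0.6250 m³/s
Panel 3-4: Δb = 0.58 m, d̄ = (0.56+0.41)/2 = 0.485, v̄ = (1.06+0.92)/2 = 0.99 → q = 0.58×0.485×0.99 = 0.2785 m³/s
Panel 4-5: Δb = 2.38 m, d̄ = (0.41+0.13)/2 = 0.27, v̄ = (0.92+0.65)/2 = 0.785 → q = 2.38×0.27×0.785 = 0.5044 m³/s
Q = Σ q = 1.539 m³/s
= 1.539 × 3600 = 5541 m³/h

5540 m³/h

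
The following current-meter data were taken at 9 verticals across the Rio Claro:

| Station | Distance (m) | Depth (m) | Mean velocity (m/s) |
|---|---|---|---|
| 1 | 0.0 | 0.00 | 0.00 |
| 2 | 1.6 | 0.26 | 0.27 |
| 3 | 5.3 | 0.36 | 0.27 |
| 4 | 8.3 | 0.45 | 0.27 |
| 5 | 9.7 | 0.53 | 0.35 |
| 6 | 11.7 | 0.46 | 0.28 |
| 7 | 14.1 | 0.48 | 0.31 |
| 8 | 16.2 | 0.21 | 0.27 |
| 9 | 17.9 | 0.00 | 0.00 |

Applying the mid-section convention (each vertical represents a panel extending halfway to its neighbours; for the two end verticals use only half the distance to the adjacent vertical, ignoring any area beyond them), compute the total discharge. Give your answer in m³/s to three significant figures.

1.82 m³/s

w_2 = (5.3 − 0.0)/2 = 2.65 m; q_2 = 0.27 × 0.26 × 2.65 = 0.1860 m³/s
w_3 = (8.3 − 1.6)/2 = 3.35 m; q_3 = 0.27 × 0.36 × 3.35 = 0.3256 m³/s
w_4 = (9.7 − 5.3)/2 = 2.2 m; q_4 = 0.27 × 0.45 × 2.2 = 0.2673 m³/s
w_5 = (11.7 − 8.3)/2 = 1.7 m; q_5 = 0.35 × 0.53 × 1.7 = 0.3154 m³/s
w_6 = (14.1 − 9.7)/2 = 2.2 m; q_6 = 0.28 × 0.46 × 2.2 = 0.2834 m³/s
w_7 = (16.2 − 11.7)/2 = 2.25 m; q_7 = 0.31 × 0.48 × 2.25 = 0.3348 m³/s
w_8 = (17.9 − 14.1)/2 = 1.9 m; q_8 = 0.27 × 0.21 × 1.9 = 0.1077 m³/s
Stations 1, 9 contribute zero (depth or velocity is 0).
Q = Σ qᵢ = 1.820 m³/s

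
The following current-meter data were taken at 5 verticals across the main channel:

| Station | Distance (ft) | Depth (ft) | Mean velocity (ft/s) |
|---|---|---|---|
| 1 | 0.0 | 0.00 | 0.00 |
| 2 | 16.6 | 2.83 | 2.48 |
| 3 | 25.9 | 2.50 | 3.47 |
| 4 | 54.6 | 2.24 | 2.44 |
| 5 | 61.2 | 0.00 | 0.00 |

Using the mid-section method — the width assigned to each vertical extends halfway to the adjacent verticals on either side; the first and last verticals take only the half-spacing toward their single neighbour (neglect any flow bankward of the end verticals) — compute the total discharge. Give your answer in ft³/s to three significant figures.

w_2 = (25.9 − 0.0)/2 = 12.95 ft; q_2 = 2.48 × 2.83 × 12.95 = 90.89 ft³/s
w_3 = (54.6 − 16.6)/2 = 19 ft; q_3 = 3.47 × 2.50 × 19 = 164.8 ft³/s
w_4 = (61.2 − 25.9)/2 = 17.65 ft; q_4 = 2.44 × 2.24 × 17.65 = 96.47 ft³/s
Stations 1, 5 contribute zero (depth or velocity is 0).
Q = Σ qᵢ = 352.2 ft³/s

352 ft³/s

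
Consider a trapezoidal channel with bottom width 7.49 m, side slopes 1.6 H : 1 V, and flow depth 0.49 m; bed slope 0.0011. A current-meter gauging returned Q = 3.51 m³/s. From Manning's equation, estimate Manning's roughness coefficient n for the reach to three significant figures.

0.0220

A = (b + z·y)·y = (7.49 + 1.6×0.49)×0.49 = 4.054 m²
P = b + 2y√(1+z²) = 7.49 + 2×0.49×√(1+1.6²) = 9.339 m
R = A/P = 4.054/9.339 = 0.4341 m
n = (1/Q)·A·R^(2/3)·S^(1/2) = (1/3.51) × 4.054 × 0.5733 × 0.03317 = 0.02196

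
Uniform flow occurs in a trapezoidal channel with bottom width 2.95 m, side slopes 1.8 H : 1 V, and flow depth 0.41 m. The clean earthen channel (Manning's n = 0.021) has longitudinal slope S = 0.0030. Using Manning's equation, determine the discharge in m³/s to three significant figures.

A = (b + z·y)·y = (2.95 + 1.8×0.41)×0.41 = 1.512 m²
P = b + 2y√(1+z²) = 2.95 + 2×0.41×√(1+1.8²) = 4.638 m
R = A/P = 1.512/4.638 = 0.3260 m
Q = (1/n)·A·R^(2/3)·S^(1/2) = (1/0.021) × 1.512 × 0.3260^(2/3) × 0.0030^(1/2) = 1.868 m³/s

1.87 m³/s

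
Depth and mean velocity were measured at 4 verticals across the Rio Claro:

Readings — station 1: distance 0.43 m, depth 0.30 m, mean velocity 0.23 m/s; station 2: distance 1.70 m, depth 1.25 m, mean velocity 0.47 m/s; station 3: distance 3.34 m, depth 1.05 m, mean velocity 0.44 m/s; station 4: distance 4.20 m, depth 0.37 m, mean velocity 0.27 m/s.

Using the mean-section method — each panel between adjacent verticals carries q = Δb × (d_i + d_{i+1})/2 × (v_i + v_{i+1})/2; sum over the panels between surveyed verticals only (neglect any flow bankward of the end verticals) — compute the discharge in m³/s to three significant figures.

Panel 1-2: Δb = 1.27 m, d̄ = (0.30+1.25)/2 = 0.775, v̄ = (0.23+0.47)/2 = 0.35 → q = 1.27×0.775×0.35 = 0.3445 m³/s
Panel 2-3: Δb = 1.64 m, d̄ = (1.25+1.05)/2 = 1.15, v̄ = (0.47+0.44)/2 = 0.455 → q = 1.64×1.15×0.455 = 0.8581 m³/s
Panel 3-4: Δb = 0.86 m, d̄ = (1.05+0.37)/2 = 0.71, v̄ = (0.44+0.27)/2 = 0.355 → q = 0.86×0.71×0.355 = 0.2168 m³/s
Q = Σ q = 1.419 m³/s

1.42 m³/s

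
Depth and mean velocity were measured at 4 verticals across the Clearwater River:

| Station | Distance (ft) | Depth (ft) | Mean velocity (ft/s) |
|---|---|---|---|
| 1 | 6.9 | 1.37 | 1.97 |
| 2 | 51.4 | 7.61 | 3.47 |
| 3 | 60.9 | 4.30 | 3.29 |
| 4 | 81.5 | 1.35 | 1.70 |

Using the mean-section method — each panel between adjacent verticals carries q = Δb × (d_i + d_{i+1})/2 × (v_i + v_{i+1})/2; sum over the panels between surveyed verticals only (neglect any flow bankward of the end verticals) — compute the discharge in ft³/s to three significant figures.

880 ft³/s

Panel 1-2: Δb = 44.5 ft, d̄ = (1.37+7.61)/2 = 4.49, v̄ = (1.97+3.47)/2 = 2.72 → q = 44.5×4.49×2.72 = 543.5 ft³/s
Panel 2-3: Δb = 9.5 ft, d̄ = (7.61+4.30)/2 = 5.955, v̄ = (3.47+3.29)/2 = 3.38 → q = 9.5×5.955×3.38 = 191.2 ft³/s
Panel 3-4: Δb = 20.6 ft, d̄ = (4.30+1.35)/2 = 2.825, v̄ = (3.29+1.70)/2 = 2.495 → q = 20.6×2.825×2.495 = 145.2 ft³/s
Q = Σ q = 879.9 ft³/s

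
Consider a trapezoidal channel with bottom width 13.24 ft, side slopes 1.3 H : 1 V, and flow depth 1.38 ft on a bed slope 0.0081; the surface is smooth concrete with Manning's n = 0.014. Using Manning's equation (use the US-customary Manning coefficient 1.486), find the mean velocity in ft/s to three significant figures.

A = (b + z·y)·y = (13.24 + 1.3×1.38)×1.38 = 20.75 ft²
P = b + 2y√(1+z²) = 13.24 + 2×1.38×√(1+1.3²) = 17.77 ft
R = A/P = 20.75/17.77 = 1.168 ft
Q = (1.486/n)·A·R^(2/3)·S^(1/2) = (1.486/0.014) × 20.75 × 1.168^(2/3) × 0.0081^(1/2) = 219.8 ft³/s
V = Q/A = 219.8/20.75 = 10.59 ft/s

10.6 ft/s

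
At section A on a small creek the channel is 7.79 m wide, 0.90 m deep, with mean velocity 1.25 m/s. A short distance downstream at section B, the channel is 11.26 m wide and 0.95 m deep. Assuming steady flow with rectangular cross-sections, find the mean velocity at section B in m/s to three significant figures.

0.819 m/s

Q = A₁V₁ = (7.79×0.90) × 1.25 = 8.764 m³/s
A₂ = 11.26 × 0.95 = 10.70 m²
V₂ = Q/A₂ = 8.764/10.70 = 0.8193 m/s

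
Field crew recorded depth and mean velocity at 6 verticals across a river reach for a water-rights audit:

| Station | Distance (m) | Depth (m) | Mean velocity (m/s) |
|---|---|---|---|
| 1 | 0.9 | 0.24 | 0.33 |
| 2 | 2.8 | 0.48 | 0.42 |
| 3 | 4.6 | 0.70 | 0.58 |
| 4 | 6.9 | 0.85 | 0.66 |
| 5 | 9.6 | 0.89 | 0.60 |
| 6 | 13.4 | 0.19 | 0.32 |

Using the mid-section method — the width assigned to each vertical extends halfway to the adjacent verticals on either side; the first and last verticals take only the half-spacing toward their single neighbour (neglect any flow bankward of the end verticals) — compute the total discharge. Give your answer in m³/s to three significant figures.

w_1 = (2.8 − 0.9)/2 = 0.95 m; q_1 = 0.33 × 0.24 × 0.95 = 0.07524 m³/s
w_2 = (4.6 − 0.9)/2 = 1.85 m; q_2 = 0.42 × 0.48 × 1.85 = 0.3730 m³/s
w_3 = (6.9 − 2.8)/2 = 2.05 m; q_3 = 0.58 × 0.70 × 2.05 = 0.8323 m³/s
w_4 = (9.6 − 4.6)/2 = 2.5 m; q_4 = 0.66 × 0.85 × 2.5 = 1.403 m³/s
w_5 = (13.4 − 6.9)/2 = 3.25 m; q_5 = 0.60 × 0.89 × 3.25 = 1.736 m³/s
w_6 = (13.4 − 9.6)/2 = 1.9 m; q_6 = 0.32 × 0.19 × 1.9 = 0.1155 m³/s
Q = Σ qᵢ = 4.534 m³/s

4.53 m³/s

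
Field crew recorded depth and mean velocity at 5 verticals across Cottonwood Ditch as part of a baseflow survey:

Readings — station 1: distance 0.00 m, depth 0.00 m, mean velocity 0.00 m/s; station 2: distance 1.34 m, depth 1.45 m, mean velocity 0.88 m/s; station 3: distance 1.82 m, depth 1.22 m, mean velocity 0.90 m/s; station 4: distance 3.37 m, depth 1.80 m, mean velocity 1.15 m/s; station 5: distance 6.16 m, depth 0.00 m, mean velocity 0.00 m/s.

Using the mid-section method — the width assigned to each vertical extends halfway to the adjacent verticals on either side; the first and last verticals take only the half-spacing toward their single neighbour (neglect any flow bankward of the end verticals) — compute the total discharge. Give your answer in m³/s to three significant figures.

w_2 = (1.82 − 0.00)/2 = 0.91 m; q_2 = 0.88 × 1.45 × 0.91 = 1.161 m³/s
w_3 = (3.37 − 1.34)/2 = 1.015 m; q_3 = 0.90 × 1.22 × 1.015 = 1.114 m³/s
w_4 = (6.16 − 1.82)/2 = 2.17 m; q_4 = 1.15 × 1.80 × 2.17 = 4.492 m³/s
Stations 1, 5 contribute zero (depth or velocity is 0).
Q = Σ qᵢ = 6.768 m³/s

6.77 m³/s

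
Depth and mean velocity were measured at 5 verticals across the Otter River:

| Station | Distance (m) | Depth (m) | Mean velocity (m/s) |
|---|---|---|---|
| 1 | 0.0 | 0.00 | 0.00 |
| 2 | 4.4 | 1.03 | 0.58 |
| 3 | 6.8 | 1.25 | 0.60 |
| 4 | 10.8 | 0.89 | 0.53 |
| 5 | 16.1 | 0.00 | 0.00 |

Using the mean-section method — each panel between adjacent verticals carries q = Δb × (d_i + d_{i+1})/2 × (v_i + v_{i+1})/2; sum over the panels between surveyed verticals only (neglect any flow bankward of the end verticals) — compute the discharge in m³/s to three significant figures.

5.31 m³/s

Panel 1-2: Δb = 4.4 m, d̄ = (0.00+1.03)/2 = 0.515, v̄ = (0.00+0.58)/2 = 0.29 → q = 4.4×0.515×0.29 = 0.6571 m³/s
Panel 2-3: Δb = 2.4 m, d̄ = (1.03+1.25)/2 = 1.14, v̄ = (0.58+0.60)/2 = 0.59 → q = 2.4×1.14×0.59 = 1.614 m³/s
Panel 3-4: Δb = 4 m, d̄ = (1.25+0.89)/2 = 1.07, v̄ = (0.60+0.53)/2 = 0.565 → q = 4×1.07×0.565 = 2.418 m³/s
Panel 4-5: Δb = 5.3 m, d̄ = (0.89+0.00)/2 = 0.445, v̄ = (0.53+0.00)/2 = 0.265 → q = 5.3×0.445×0.265 = 0.6250 m³/s
Q = Σ q = 5.315 m³/s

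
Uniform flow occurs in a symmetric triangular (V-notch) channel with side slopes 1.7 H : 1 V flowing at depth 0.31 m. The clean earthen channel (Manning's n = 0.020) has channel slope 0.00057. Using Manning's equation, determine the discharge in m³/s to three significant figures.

0.0510 m³/s

A = z·y² = 1.7×0.31² = 0.1634 m²
P = 2y√(1+z²) = 2×0.31×√(1+1.7²) = 1.223 m
R = A/P = 0.1634/1.223 = 0.1336 m
Q = (1/n)·A·R^(2/3)·S^(1/2) = (1/0.020) × 0.1634 × 0.1336^(2/3) × 0.00057^(1/2) = 0.05097 m³/s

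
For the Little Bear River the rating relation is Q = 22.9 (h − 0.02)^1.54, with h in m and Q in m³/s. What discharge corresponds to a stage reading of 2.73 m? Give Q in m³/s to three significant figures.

106 m³/s

Q = 22.9 × (2.73 − 0.02)^1.54 = 22.9 × 2.71^1.54 = 106.3 m³/s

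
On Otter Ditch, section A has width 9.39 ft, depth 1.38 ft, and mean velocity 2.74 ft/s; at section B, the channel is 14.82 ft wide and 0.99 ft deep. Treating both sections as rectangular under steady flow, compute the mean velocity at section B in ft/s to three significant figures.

2.42 ft/s

Q = A₁V₁ = (9.39×1.38) × 2.74 = 35.51 ft³/s
A₂ = 14.82 × 0.99 = 14.67 ft²
V₂ = Q/A₂ = 35.51/14.67 = 2.420 ft/s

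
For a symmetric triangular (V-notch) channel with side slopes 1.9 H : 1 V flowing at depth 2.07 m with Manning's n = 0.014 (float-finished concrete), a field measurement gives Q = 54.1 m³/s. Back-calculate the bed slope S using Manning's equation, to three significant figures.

0.00973

A = z·y² = 1.9×2.07² = 8.141 m²
P = 2y√(1+z²) = 2×2.07×√(1+1.9²) = 8.889 m
R = A/P = 8.141/8.889 = 0.9159 m
S = (Q·n / (1·A·R^(2/3)))² = (54.1×0.014 / (1×8.141×0.9431))² = 0.009731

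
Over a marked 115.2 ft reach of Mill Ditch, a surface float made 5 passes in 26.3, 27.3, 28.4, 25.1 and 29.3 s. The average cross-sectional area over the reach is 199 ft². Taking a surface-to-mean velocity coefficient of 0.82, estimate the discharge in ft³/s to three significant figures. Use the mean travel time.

t̄ = (26.3 + 27.3 + 28.4 + 25.1 + 29.3) / 5 = 27.28 s
v_surface = L / t̄ = 115.2 / 27.28 = 4.223 ft/s
v_mean = 0.82 × 4.223 = 3.463 ft/s
Q = A × v_mean = 199 × 3.463 = 689.1 ft³/s

689 ft³/s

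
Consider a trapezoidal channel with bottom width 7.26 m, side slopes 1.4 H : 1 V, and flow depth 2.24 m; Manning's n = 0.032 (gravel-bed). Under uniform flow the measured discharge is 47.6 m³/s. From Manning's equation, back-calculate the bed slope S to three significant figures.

A = (b + z·y)·y = (7.26 + 1.4×2.24)×2.24 = 23.29 m²
P = b + 2y√(1+z²) = 7.26 + 2×2.24×√(1+1.4²) = 14.97 m
R = A/P = 23.29/14.97 = 1.556 m
S = (Q·n / (1·A·R^(2/3)))² = (47.6×0.032 / (1×23.29×1.343))² = 0.002373

0.00237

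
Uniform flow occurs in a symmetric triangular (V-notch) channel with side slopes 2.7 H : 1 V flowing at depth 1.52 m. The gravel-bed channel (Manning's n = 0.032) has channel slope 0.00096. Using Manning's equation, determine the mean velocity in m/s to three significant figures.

A = z·y² = 2.7×1.52² = 6.238 m²
P = 2y√(1+z²) = 2×1.52×√(1+2.7²) = 8.753 m
R = A/P = 6.238/8.753 = 0.7127 m
Q = (1/n)·A·R^(2/3)·S^(1/2) = (1/0.032) × 6.238 × 0.7127^(2/3) × 0.00096^(1/2) = 4.819 m³/s
V = Q/A = 4.819/6.238 = 0.7725 m/s

0.773 m/s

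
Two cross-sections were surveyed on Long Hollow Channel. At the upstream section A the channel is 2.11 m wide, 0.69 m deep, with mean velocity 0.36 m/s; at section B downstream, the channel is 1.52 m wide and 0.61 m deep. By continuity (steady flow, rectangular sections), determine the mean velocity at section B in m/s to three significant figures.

Q = A₁V₁ = (2.11×0.69) × 0.36 = 0.5241 m³/s
A₂ = 1.52 × 0.61 = 0.9272 m²
V₂ = Q/A₂ = 0.5241/0.9272 = 0.5653 m/s

0.565 m/s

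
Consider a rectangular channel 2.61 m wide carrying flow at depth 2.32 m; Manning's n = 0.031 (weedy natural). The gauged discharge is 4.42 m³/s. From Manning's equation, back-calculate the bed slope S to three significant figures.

A = b·y = 2.61 × 2.32 = 6.055 m²
P = b + 2y = 2.61 + 2×2.32 = 7.250 m
R = A/P = 6.055/7.250 = 0.8352 m
S = (Q·n / (1·A·R^(2/3)))² = (4.42×0.031 / (1×6.055×0.8869))² = 0.0006510

0.000651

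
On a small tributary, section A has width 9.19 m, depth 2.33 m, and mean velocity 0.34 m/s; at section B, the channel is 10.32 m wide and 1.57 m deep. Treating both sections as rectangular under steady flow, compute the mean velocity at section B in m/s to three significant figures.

0.449 m/s

Q = A₁V₁ = (9.19×2.33) × 0.34 = 7.280 m³/s
A₂ = 10.32 × 1.57 = 16.20 m²
V₂ = Q/A₂ = 7.280/16.20 = 0.4493 m/s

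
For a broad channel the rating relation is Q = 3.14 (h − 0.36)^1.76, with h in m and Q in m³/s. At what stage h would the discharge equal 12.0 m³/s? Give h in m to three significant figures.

h − h₀ = (Q/C)^(1/b) = (12.0/3.14)^(1/1.76) = 2.142 m
h = 0.36 + 2.142 = 2.502 m

2.50 m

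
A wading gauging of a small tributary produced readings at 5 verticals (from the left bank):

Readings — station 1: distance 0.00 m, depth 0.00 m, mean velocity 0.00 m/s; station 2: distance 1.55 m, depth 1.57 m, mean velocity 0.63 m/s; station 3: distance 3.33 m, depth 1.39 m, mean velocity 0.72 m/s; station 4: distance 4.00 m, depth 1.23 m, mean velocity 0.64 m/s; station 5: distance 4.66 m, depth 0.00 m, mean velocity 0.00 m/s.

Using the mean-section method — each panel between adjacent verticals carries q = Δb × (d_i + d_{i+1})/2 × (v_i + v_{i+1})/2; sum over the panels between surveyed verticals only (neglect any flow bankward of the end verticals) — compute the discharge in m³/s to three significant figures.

2.89 m³/s

Panel 1-2: Δb = 1.55 m, d̄ = (0.00+1.57)/2 = 0.785, v̄ = (0.00+0.63)/2 = 0.315 → q = 1.55×0.785×0.315 = 0.3833 m³/s
Panel 2-3: Δb = 1.78 m, d̄ = (1.57+1.39)/2 = 1.48, v̄ = (0.63+0.72)/2 = 0.675 → q = 1.78×1.48×0.675 = 1.778 m³/s
Panel 3-4: Δb = 0.67 m, d̄ = (1.39+1.23)/2 = 1.31, v̄ = (0.72+0.64)/2 = 0.68 → q = 0.67×1.31×0.68 = 0.5968 m³/s
Panel 4-5: Δb = 0.66 m, d̄ = (1.23+0.00)/2 = 0.615, v̄ = (0.64+0.00)/2 = 0.32 → q = 0.66×0.615×0.32 = 0.1299 m³/s
Q = Σ q = 2.888 m³/s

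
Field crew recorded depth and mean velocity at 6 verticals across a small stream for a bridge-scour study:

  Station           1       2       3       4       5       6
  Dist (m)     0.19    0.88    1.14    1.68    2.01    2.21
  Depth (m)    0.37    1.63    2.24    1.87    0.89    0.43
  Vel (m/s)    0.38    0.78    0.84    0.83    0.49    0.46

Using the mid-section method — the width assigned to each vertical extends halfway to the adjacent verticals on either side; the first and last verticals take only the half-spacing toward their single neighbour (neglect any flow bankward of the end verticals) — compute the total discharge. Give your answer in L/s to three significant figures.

w_1 = (0.88 − 0.19)/2 = 0.345 m; q_1 = 0.38 × 0.37 × 0.345 = 0.04851 m³/s
w_2 = (1.14 − 0.19)/2 = 0.475 m; q_2 = 0.78 × 1.63 × 0.475 = 0.6039 m³/s
w_3 = (1.68 − 0.88)/2 = 0.4 m; q_3 = 0.84 × 2.24 × 0.4 = 0.7526 m³/s
w_4 = (2.01 − 1.14)/2 = 0.435 m; q_4 = 0.83 × 1.87 × 0.435 = 0.6752 m³/s
w_5 = (2.21 − 1.68)/2 = 0.265 m; q_5 = 0.49 × 0.89 × 0.265 = 0.1156 m³/s
w_6 = (2.21 − 2.01)/2 = 0.1 m; q_6 = 0.46 × 0.43 × 0.1 = 0.01978 m³/s
Q = Σ qᵢ = 2.216 m³/s
= 2.216 × 1000 = 2216 L/s

2220 L/s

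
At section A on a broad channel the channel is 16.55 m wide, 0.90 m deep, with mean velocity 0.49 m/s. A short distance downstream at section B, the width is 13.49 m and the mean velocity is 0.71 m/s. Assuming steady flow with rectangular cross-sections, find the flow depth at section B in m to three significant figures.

0.762 m

Q = A₁V₁ = (16.55×0.90) × 0.49 = 7.299 m³/s
d₂ = Q/(b₂ V₂) = 7.299/(13.49×0.71) = 0.7620 m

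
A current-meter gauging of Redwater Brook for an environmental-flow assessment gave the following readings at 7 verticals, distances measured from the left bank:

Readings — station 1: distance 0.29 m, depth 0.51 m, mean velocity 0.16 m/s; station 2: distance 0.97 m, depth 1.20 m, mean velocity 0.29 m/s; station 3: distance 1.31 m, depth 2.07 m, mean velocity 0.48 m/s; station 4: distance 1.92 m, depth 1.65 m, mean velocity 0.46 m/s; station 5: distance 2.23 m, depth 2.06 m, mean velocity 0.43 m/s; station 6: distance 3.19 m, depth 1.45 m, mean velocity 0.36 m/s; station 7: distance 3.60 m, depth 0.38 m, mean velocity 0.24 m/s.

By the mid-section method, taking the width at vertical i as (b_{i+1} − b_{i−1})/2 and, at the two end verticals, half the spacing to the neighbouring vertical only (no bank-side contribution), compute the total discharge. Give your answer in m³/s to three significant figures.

w_1 = (0.97 − 0.29)/2 = 0.34 m; q_1 = 0.16 × 0.51 × 0.34 = 0.02774 m³/s
w_2 = (1.31 − 0.29)/2 = 0.51 m; q_2 = 0.29 × 1.20 × 0.51 = 0.1775 m³/s
w_3 = (1.92 − 0.97)/2 = 0.475 m; q_3 = 0.48 × 2.07 × 0.475 = 0.4720 m³/s
w_4 = (2.23 − 1.31)/2 = 0.46 m; q_4 = 0.46 × 1.65 × 0.46 = 0.3491 m³/s
w_5 = (3.19 − 1.92)/2 = 0.635 m; q_5 = 0.43 × 2.06 × 0.635 = 0.5625 m³/s
w_6 = (3.60 − 2.23)/2 = 0.685 m; q_6 = 0.36 × 1.45 × 0.685 = 0.3576 m³/s
w_7 = (3.60 − 3.19)/2 = 0.205 m; q_7 = 0.24 × 0.38 × 0.205 = 0.01870 m³/s
Q = Σ qᵢ = 1.965 m³/s

1.97 m³/s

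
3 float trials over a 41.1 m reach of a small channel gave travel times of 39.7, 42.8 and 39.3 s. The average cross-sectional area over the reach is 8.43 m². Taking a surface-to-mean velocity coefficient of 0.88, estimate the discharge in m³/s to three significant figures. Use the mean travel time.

t̄ = (39.7 + 42.8 + 39.3) / 3 = 40.6 s
v_surface = L / t̄ = 41.1 / 40.6 = 1.012 m/s
v_mean = 0.88 × 1.012 = 0.8908 m/s
Q = A × v_mean = 8.43 × 0.8908 = 7.510 m³/s

7.51 m³/s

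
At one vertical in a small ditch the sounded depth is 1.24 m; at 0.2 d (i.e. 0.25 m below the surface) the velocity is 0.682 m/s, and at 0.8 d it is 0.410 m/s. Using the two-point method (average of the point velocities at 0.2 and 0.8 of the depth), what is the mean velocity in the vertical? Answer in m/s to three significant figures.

0.546 m/s

v̄ = (0.682 + 0.410) / 2 = 0.5460 m/s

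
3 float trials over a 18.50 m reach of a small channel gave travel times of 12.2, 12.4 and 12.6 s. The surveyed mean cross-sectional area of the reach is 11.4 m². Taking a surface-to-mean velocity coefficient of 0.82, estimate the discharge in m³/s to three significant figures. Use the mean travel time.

t̄ = (12.2 + 12.4 + 12.6) / 3 = 12.4 s
v_surface = L / t̄ = 18.50 / 12.4 = 1.492 m/s
v_mean = 0.82 × 1.492 = 1.223 m/s
Q = A × v_mean = 11.4 × 1.223 = 13.95 m³/s

13.9 m³/s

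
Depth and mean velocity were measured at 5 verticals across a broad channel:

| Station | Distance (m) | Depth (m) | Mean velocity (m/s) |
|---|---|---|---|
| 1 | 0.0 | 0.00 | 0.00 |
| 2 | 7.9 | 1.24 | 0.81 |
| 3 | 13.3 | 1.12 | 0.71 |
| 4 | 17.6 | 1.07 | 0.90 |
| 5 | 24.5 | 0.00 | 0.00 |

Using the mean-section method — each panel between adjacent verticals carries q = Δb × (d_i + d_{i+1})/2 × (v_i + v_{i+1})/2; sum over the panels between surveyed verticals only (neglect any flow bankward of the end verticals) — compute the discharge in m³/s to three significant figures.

12.3 m³/s

Panel 1-2: Δb = 7.9 m, d̄ = (0.00+1.24)/2 = 0.62, v̄ = (0.00+0.81)/2 = 0.405 → q = 7.9×0.62×0.405 = 1.984 m³/s
Panel 2-3: Δb = 5.4 m, d̄ = (1.24+1.12)/2 = 1.18, v̄ = (0.81+0.71)/2 = 0.76 → q = 5.4×1.18×0.76 = 4.843 m³/s
Panel 3-4: Δb = 4.3 m, d̄ = (1.12+1.07)/2 = 1.095, v̄ = (0.71+0.90)/2 = 0.805 → q = 4.3×1.095×0.805 = 3.790 m³/s
Panel 4-5: Δb = 6.9 m, d̄ = (1.07+0.00)/2 = 0.535, v̄ = (0.90+0.00)/2 = 0.45 → q = 6.9×0.535×0.45 = 1.661 m³/s
Q = Σ q = 12.28 m³/s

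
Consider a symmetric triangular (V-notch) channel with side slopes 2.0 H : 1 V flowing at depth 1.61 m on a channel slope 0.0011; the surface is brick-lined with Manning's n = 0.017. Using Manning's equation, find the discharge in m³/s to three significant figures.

8.12 m³/s

A = z·y² = 2.0×1.61² = 5.184 m²
P = 2y√(1+z²) = 2×1.61×√(1+2.0²) = 7.200 m
R = A/P = 5.184/7.200 = 0.7200 m
Q = (1/n)·A·R^(2/3)·S^(1/2) = (1/0.017) × 5.184 × 0.7200^(2/3) × 0.0011^(1/2) = 8.125 m³/s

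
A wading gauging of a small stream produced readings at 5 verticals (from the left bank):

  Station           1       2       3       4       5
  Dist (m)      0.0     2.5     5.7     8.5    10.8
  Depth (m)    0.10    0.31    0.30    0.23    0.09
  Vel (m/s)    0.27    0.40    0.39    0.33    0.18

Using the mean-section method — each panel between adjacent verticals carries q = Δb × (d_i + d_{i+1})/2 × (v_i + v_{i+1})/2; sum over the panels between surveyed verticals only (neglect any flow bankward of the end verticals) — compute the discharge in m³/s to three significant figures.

0.918 m³/s

Panel 1-2: Δb = 2.5 m, d̄ = (0.10+0.31)/2 = 0.205, v̄ = (0.27+0.40)/2 = 0.335 → q = 2.5×0.205×0.335 = 0.1717 m³/s
Panel 2-3: Δb = 3.2 m, d̄ = (0.31+0.30)/2 = 0.305, v̄ = (0.40+0.39)/2 = 0.395 → q = 3.2×0.305×0.395 = 0.3855 m³/s
Panel 3-4: Δb = 2.8 m, d̄ = (0.30+0.23)/2 = 0.265, v̄ = (0.39+0.33)/2 = 0.36 → q = 2.8×0.265×0.36 = 0.2671 m³/s
Panel 4-5: Δb = 2.3 m, d̄ = (0.23+0.09)/2 = 0.16, v̄ = (0.33+0.18)/2 = 0.255 → q = 2.3×0.16×0.255 = 0.09384 m³/s
Q = Σ q = 0.9182 m³/s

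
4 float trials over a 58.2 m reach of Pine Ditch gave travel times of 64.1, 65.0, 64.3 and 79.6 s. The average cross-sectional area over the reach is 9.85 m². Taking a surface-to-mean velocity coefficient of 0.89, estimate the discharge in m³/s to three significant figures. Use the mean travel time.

t̄ = (64.1 + 65.0 + 64.3 + 79.6) / 4 = 68.25 s
v_surface = L / t̄ = 58.2 / 68.25 = 0.8527 m/s
v_mean = 0.89 × 0.8527 = 0.7589 m/s
Q = A × v_mean = 9.85 × 0.7589 = 7.476 m³/s

7.48 m³/s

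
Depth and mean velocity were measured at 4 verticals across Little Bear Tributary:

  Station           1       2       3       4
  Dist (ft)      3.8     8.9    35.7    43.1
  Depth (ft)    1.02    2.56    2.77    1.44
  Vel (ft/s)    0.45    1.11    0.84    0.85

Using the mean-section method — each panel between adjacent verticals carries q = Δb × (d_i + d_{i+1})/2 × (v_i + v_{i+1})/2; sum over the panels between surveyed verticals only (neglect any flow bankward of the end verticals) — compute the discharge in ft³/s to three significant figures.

89.9 ft³/s

Panel 1-2: Δb = 5.1 ft, d̄ = (1.02+2.56)/2 = 1.79, v̄ = (0.45+1.11)/2 = 0.78 → q = 5.1×1.79×0.78 = 7.121 ft³/s
Panel 2-3: Δb = 26.8 ft, d̄ = (2.56+2.77)/2 = 2.665, v̄ = (1.11+0.84)/2 = 0.975 → q = 26.8×2.665×0.975 = 69.64 ft³/s
Panel 3-4: Δb = 7.4 ft, d̄ = (2.77+1.44)/2 = 2.105, v̄ = (0.84+0.85)/2 = 0.845 → q = 7.4×2.105×0.845 = 13.16 ft³/s
Q = Σ q = 89.92 ft³/s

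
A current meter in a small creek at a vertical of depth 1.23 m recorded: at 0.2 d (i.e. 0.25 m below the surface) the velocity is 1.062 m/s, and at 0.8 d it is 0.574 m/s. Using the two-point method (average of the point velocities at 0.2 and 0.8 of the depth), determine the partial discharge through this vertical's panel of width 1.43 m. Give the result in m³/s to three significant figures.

v̄ = (1.062 + 0.574) / 2 = 0.8180 m/s
q = v̄ × d × w = 0.8180 × 1.23 × 1.43 = 1.439 m³/s

1.44 m³/s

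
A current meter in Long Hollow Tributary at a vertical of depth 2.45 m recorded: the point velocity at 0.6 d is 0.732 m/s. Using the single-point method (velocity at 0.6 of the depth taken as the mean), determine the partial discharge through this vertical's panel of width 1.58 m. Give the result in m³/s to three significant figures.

2.83 m³/s

v̄ = v₀.₆ = 0.732 m/s
q = v̄ × d × w = 0.7320 × 2.45 × 1.58 = 2.834 m³/s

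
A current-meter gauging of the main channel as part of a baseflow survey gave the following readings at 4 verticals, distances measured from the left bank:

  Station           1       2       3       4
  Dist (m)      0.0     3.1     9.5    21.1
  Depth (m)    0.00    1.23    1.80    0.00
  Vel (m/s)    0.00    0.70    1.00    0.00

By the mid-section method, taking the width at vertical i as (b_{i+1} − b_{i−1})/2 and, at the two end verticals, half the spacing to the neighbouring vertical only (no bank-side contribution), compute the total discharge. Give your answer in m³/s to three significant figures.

20.3 m³/s

w_2 = (9.5 − 0.0)/2 = 4.75 m; q_2 = 0.70 × 1.23 × 4.75 = 4.090 m³/s
w_3 = (21.1 − 3.1)/2 = 9 m; q_3 = 1.00 × 1.80 × 9 = 16.20 m³/s
Stations 1, 4 contribute zero (depth or velocity is 0).
Q = Σ qᵢ = 20.29 m³/s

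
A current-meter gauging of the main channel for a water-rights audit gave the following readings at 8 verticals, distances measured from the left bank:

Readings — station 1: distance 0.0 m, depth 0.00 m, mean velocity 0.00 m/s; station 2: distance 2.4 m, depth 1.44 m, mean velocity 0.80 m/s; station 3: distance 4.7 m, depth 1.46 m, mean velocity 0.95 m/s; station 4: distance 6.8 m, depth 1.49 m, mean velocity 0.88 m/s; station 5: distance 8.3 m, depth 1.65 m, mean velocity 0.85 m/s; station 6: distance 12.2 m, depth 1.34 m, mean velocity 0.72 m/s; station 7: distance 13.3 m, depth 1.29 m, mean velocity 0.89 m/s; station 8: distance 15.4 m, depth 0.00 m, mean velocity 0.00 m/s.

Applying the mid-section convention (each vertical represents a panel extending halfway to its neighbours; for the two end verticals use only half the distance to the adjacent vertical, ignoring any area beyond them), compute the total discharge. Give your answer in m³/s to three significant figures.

16.2 m³/s

w_2 = (4.7 − 0.0)/2 = 2.35 m; q_2 = 0.80 × 1.44 × 2.35 = 2.707 m³/s
w_3 = (6.8 − 2.4)/2 = 2.2 m; q_3 = 0.95 × 1.46 × 2.2 = 3.051 m³/s
w_4 = (8.3 − 4.7)/2 = 1.8 m; q_4 = 0.88 × 1.49 × 1.8 = 2.360 m³/s
w_5 = (12.2 − 6.8)/2 = 2.7 m; q_5 = 0.85 × 1.65 × 2.7 = 3.787 m³/s
w_6 = (13.3 − 8.3)/2 = 2.5 m; q_6 = 0.72 × 1.34 × 2.5 = 2.412 m³/s
w_7 = (15.4 − 12.2)/2 = 1.6 m; q_7 = 0.89 × 1.29 × 1.6 = 1.837 m³/s
Stations 1, 8 contribute zero (depth or velocity is 0).
Q = Σ qᵢ = 16.15 m³/s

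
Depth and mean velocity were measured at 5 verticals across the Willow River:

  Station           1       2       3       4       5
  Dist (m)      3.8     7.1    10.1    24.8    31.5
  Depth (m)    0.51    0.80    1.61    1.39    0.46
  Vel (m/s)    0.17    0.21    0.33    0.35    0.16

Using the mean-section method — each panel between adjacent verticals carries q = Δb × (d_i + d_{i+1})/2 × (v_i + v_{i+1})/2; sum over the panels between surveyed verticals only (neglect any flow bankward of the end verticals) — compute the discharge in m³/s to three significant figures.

10.5 m³/s

Panel 1-2: Δb = 3.3 m, d̄ = (0.51+0.80)/2 = 0.655, v̄ = (0.17+0.21)/2 = 0.19 → q = 3.3×0.655×0.19 = 0.4107 m³/s
Panel 2-3: Δb = 3 m, d̄ = (0.80+1.61)/2 = 1.205, v̄ = (0.21+0.33)/2 = 0.27 → q = 3×1.205×0.27 = 0.9761 m³/s
Panel 3-4: Δb = 14.7 m, d̄ = (1.61+1.39)/2 = 1.5, v̄ = (0.33+0.35)/2 = 0.34 → q = 14.7×1.5×0.34 = 7.497 m³/s
Panel 4-5: Δb = 6.7 m, d̄ = (1.39+0.46)/2 = 0.925, v̄ = (0.35+0.16)/2 = 0.255 → q = 6.7×0.925×0.255 = 1.580 m³/s
Q = Σ q = 10.46 m³/s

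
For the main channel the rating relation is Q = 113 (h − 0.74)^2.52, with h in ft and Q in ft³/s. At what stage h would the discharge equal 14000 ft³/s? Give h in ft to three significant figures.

h − h₀ = (Q/C)^(1/b) = (14000/113)^(1/2.52) = 6.770 ft
h = 0.74 + 6.770 = 7.510 ft

7.51 ft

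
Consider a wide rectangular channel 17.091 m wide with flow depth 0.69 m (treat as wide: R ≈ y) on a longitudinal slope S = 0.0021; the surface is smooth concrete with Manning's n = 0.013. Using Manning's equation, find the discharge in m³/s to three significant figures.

32.5 m³/s

A = b·y = 17.091 × 0.69 = 11.79 m²
Wide channel: R ≈ y = 0.69 m
Q = (1/n)·A·R^(2/3)·S^(1/2) = (1/0.013) × 11.79 × 0.6900^(2/3) × 0.0021^(1/2) = 32.46 m³/s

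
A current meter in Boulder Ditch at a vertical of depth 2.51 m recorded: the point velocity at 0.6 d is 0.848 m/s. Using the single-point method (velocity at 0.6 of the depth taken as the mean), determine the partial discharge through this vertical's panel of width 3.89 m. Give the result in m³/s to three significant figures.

8.28 m³/s

v̄ = v₀.₆ = 0.848 m/s
q = v̄ × d × w = 0.8480 × 2.51 × 3.89 = 8.280 m³/s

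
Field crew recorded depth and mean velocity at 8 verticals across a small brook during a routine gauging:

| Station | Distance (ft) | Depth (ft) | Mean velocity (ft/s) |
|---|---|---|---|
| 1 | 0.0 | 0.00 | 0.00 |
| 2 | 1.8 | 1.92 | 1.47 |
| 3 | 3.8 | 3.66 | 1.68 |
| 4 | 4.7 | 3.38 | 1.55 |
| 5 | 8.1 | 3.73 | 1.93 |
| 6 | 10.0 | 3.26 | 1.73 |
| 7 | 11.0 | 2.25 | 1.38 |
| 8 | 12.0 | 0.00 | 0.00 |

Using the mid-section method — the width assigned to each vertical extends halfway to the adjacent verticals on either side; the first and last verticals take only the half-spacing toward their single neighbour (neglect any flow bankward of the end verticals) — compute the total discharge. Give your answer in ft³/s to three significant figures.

w_2 = (3.8 − 0.0)/2 = 1.9 ft; q_2 = 1.47 × 1.92 × 1.9 = 5.363 ft³/s
w_3 = (4.7 − 1.8)/2 = 1.45 ft; q_3 = 1.68 × 3.66 × 1.45 = 8.916 ft³/s
w_4 = (8.1 − 3.8)/2 = 2.15 ft; q_4 = 1.55 × 3.38 × 2.15 = 11.26 ft³/s
w_5 = (10.0 − 4.7)/2 = 2.65 ft; q_5 = 1.93 × 3.73 × 2.65 = 19.08 ft³/s
w_6 = (11.0 − 8.1)/2 = 1.45 ft; q_6 = 1.73 × 3.26 × 1.45 = 8.178 ft³/s
w_7 = (12.0 − 10.0)/2 = 1 ft; q_7 = 1.38 × 2.25 × 1 = 3.105 ft³/s
Stations 1, 8 contribute zero (depth or velocity is 0).
Q = Σ qᵢ = 55.90 ft³/s

55.9 ft³/s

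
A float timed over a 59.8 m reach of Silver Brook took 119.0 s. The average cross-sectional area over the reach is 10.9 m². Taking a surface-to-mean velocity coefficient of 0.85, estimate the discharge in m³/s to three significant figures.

4.66 m³/s

v_surface = L / t̄ = 59.8 / 119 = 0.5025 m/s
v_mean = 0.85 × 0.5025 = 0.4271 m/s
Q = A × v_mean = 10.9 × 0.4271 = 4.656 m³/s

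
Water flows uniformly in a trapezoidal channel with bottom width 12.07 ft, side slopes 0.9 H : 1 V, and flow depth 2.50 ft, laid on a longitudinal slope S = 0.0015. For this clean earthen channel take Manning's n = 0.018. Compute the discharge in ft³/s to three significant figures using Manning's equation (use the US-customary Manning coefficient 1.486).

A = (b + z·y)·y = (12.07 + 0.9×2.50)×2.50 = 35.80 ft²
P = b + 2y√(1+z²) = 12.07 + 2×2.50×√(1+0.9²) = 18.80 ft
R = A/P = 35.80/18.80 = 1.905 ft
Q = (1.486/n)·A·R^(2/3)·S^(1/2) = (1.486/0.018) × 35.80 × 1.905^(2/3) × 0.0015^(1/2) = 175.9 ft³/s

176 ft³/s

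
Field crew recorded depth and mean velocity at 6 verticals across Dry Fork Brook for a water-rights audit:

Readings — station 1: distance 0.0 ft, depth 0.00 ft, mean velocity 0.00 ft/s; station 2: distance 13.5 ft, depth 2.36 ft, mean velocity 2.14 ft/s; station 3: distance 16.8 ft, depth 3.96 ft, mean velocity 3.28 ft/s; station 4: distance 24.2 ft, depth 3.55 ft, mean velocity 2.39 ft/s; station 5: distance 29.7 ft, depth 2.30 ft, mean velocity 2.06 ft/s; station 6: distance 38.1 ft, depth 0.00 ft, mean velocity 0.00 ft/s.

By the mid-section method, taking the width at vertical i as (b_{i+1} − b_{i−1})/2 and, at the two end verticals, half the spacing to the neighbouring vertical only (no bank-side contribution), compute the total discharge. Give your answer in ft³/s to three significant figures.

200 ft³/s

w_2 = (16.8 − 0.0)/2 = 8.4 ft; q_2 = 2.14 × 2.36 × 8.4 = 42.42 ft³/s
w_3 = (24.2 − 13.5)/2 = 5.35 ft; q_3 = 3.28 × 3.96 × 5.35 = 69.49 ft³/s
w_4 = (29.7 − 16.8)/2 = 6.45 ft; q_4 = 2.39 × 3.55 × 6.45 = 54.73 ft³/s
w_5 = (38.1 − 24.2)/2 = 6.95 ft; q_5 = 2.06 × 2.30 × 6.95 = 32.93 ft³/s
Stations 1, 6 contribute zero (depth or velocity is 0).
Q = Σ qᵢ = 199.6 ft³/s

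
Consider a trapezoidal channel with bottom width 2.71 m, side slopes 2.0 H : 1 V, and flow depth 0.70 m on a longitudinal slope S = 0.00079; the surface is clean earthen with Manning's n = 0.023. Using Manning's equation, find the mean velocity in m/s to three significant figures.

0.762 m/s

A = (b + z·y)·y = (2.71 + 2.0×0.70)×0.70 = 2.877 m²
P = b + 2y√(1+z²) = 2.71 + 2×0.70×√(1+2.0²) = 5.840 m
R = A/P = 2.877/5.840 = 0.4926 m
Q = (1/n)·A·R^(2/3)·S^(1/2) = (1/0.023) × 2.877 × 0.4926^(2/3) × 0.00079^(1/2) = 2.193 m³/s
V = Q/A = 2.193/2.877 = 0.7622 m/s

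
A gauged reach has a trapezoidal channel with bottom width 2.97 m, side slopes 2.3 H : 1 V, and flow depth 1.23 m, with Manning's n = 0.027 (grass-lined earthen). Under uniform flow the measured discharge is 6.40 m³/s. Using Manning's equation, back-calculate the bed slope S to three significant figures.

0.000817

A = (b + z·y)·y = (2.97 + 2.3×1.23)×1.23 = 7.133 m²
P = b + 2y√(1+z²) = 2.97 + 2×1.23×√(1+2.3²) = 9.140 m
R = A/P = 7.133/9.140 = 0.7804 m
S = (Q·n / (1·A·R^(2/3)))² = (6.40×0.027 / (1×7.133×0.8477))² = 0.0008168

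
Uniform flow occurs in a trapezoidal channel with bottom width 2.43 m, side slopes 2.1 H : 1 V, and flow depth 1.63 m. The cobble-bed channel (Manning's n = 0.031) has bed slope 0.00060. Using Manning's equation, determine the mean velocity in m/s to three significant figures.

A = (b + z·y)·y = (2.43 + 2.1×1.63)×1.63 = 9.540 m²
P = b + 2y√(1+z²) = 2.43 + 2×1.63×√(1+2.1²) = 10.01 m
R = A/P = 9.540/10.01 = 0.9528 m
Q = (1/n)·A·R^(2/3)·S^(1/2) = (1/0.031) × 9.540 × 0.9528^(2/3) × 0.00060^(1/2) = 7.300 m³/s
V = Q/A = 7.300/9.540 = 0.7651 m/s

0.765 m/s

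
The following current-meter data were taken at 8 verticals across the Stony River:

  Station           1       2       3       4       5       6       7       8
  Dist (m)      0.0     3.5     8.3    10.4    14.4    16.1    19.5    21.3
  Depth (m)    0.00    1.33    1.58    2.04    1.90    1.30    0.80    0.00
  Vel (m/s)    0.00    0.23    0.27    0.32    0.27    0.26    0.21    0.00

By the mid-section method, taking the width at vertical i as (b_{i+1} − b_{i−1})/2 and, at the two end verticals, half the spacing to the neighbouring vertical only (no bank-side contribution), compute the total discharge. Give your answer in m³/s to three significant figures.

w_2 = (8.3 − 0.0)/2 = 4.15 m; q_2 = 0.23 × 1.33 × 4.15 = 1.269 m³/s
w_3 = (10.4 − 3.5)/2 = 3.45 m; q_3 = 0.27 × 1.58 × 3.45 = 1.472 m³/s
w_4 = (14.4 − 8.3)/2 = 3.05 m; q_4 = 0.32 × 2.04 × 3.05 = 1.991 m³/s
w_5 = (16.1 − 10.4)/2 = 2.85 m; q_5 = 0.27 × 1.90 × 2.85 = 1.462 m³/s
w_6 = (19.5 − 14.4)/2 = 2.55 m; q_6 = 0.26 × 1.30 × 2.55 = 0.8619 m³/s
w_7 = (21.3 − 16.1)/2 = 2.6 m; q_7 = 0.21 × 0.80 × 2.6 = 0.4368 m³/s
Stations 1, 8 contribute zero (depth or velocity is 0).
Q = Σ qᵢ = 7.493 m³/s

7.49 m³/s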